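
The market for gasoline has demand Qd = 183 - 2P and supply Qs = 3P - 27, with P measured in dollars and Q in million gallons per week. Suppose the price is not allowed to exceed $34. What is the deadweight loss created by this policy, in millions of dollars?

In a free market, 183 - 2P = 3P - 27 gives the equilibrium P* = 42, Q* = 99.
Since 34 < 42, the ceiling is binding.
At P = 34: Qd = 183 - 2·34 = 115 and Qs = 3·34 - 27 = 75.
Quantity traded falls to 75. At Q = 75 the demand price is (183 - 75)/2 = 54 and the supply price is (27 + 75)/3 = 34.
Deadweight loss = ½ · (54 - 34) · (99 - 75) = ½ · 20 · 24 = 240.

240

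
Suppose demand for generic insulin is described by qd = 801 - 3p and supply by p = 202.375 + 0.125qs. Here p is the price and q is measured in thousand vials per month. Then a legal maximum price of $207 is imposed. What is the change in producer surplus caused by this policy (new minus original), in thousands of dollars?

-1157

Rearranging supply gives qs = 8p - 1619. Without the control the market clears where 801 - 3p = 8p - 1619, i.e. p* = 220 and q* = 141.
Since 207 < 220, the ceiling is binding.
At p = 207: qd = 801 - 3·207 = 180 and qs = 8·207 - 1619 = 37.
Producer surplus without the control is ½ · (220 - 202.375) · 141 = 1242.5625.
With the ceiling, producers sell 37 units at 207, so PS = ½ · (207 - 202.375) · 37 = 85.5625.
Change in producer surplus = 85.5625 - 1242.5625 = -1157.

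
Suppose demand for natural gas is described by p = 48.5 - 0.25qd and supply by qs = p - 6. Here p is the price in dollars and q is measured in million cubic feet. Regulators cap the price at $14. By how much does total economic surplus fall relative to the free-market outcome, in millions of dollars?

Rearranging demand gives qd = 194 - 4p. In a free market, 194 - 4p = p - 6 gives the equilibrium p* = 40, q* = 34.
Because the ceiling (14) lies below the market-clearing price, it is binding.
At p = 14: qd = 194 - 4·14 = 138 and qs = 14 - 6 = 8.
Quantity traded falls to 8. At q = 8 the demand price is (194 - 8)/4 = 46.5 and the supply price is 6 + 8 = 14.
Deadweight loss = ½ · (46.5 - 14) · (34 - 8) = ½ · 32.5 · 26 = 422.5.

422.5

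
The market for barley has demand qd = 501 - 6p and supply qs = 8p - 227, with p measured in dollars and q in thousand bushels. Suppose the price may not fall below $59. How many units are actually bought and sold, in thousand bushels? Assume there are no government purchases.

Setting quantity demanded equal to quantity supplied, 501 - 6p = 8p - 227, gives p* = 52 and q* = 189.
Because the floor (59) lies above the market-clearing price, it is binding.
At p = 59: qd = 501 - 6·59 = 147 and qs = 8·59 - 227 = 245.
The quantity actually transacted is the short side, demand: 147.

147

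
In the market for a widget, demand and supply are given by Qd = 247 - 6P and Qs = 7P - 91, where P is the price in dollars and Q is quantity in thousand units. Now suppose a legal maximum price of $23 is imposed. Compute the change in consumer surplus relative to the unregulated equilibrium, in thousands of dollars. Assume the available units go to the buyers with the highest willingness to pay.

Equilibrium: 247 - 6P = 7P - 91, so 338 = 13P and P* = 26, Q* = 91.
The ceiling of 23 is below the equilibrium price 26, so it binds.
At P = 23: Qd = 247 - 6·23 = 109 and Qs = 7·23 - 91 = 70.
Consumer surplus without the control is ½ · (247/6 - 26) · 91 = 8281/12.
With the ceiling, 70 units are sold at 23 (assume they go to the highest-value buyers). The demand price at Q = 70 is 29.5, so CS = ½ · [(247/6 - 23) + (29.5 - 23)] · 70 = 2590/3.
Change in consumer surplus = 2590/3 - 8281/12 = 173.25.

173.25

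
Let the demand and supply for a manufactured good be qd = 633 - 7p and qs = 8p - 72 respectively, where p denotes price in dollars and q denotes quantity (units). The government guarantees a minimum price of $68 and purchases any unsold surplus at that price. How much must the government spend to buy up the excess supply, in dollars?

21420

Setting quantity demanded equal to quantity supplied, 633 - 7p = 8p - 72, gives p* = 47 and q* = 304.
The floor of 68 is above the equilibrium price 47, so it binds.
At p = 68: qd = 633 - 7·68 = 157 and qs = 8·68 - 72 = 472.
Surplus = qs - qd = 315.
Government expenditure = surplus × support price = 315 × 68 = 21420.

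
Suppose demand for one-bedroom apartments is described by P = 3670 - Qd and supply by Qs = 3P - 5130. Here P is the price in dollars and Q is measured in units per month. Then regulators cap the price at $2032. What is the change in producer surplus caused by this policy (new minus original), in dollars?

-204624

Rearranging demand gives Qd = 3670 - P. Without the control the market clears where 3670 - P = 3P - 5130, i.e. P* = 2200 and Q* = 1470.
The ceiling of 2032 is below the equilibrium price 2200, so it binds.
At P = 2032: Qd = 3670 - 2032 = 1638 and Qs = 3·2032 - 5130 = 966.
Producer surplus without the control is ½ · (2200 - 1710) · 1470 = 360150.
With the ceiling, producers sell 966 units at 2032, so PS = ½ · (2032 - 1710) · 966 = 155526.
Change in producer surplus = 155526 - 360150 = -204624.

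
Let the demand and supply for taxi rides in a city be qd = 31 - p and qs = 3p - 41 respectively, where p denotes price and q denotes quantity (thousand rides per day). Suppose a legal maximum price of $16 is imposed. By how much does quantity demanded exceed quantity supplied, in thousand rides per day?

Setting quantity demanded equal to quantity supplied, 31 - p = 3p - 41, gives p* = 18 and q* = 13.
Since 16 < 18, the ceiling is binding.
At p = 16: qd = 31 - 16 = 15 and qs = 3·16 - 41 = 7.
Shortage = qd - qs = 15 - 7 = 8.

8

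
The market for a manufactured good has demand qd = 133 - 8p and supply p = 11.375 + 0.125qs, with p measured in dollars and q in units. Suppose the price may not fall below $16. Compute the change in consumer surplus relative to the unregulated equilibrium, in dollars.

-26

Rearranging supply gives qs = 8p - 91. Setting quantity demanded equal to quantity supplied, 133 - 8p = 8p - 91, gives p* = 14 and q* = 21.
The floor of 16 is above the equilibrium price 14, so it binds.
At p = 16: qd = 133 - 8·16 = 5 and qs = 8·16 - 91 = 37.
Consumer surplus without the control is ½ · (16.625 - 14) · 21 = 27.5625.
With the floor, consumers buy 5 units at 16, so CS = ½ · (16.625 - 16) · 5 = 1.5625.
Change in consumer surplus = 1.5625 - 27.5625 = -26.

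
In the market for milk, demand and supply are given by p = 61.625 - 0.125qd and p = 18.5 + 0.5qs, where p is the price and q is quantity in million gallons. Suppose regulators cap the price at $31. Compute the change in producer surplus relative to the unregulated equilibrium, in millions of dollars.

Rearranging demand gives qd = 493 - 8p; rearranging supply gives qs = 2p - 37. In a free market, 493 - 8p = 2p - 37 gives the equilibrium p* = 53, q* = 69.
Because the ceiling (31) lies below the market-clearing price, it is binding.
At p = 31: qd = 493 - 8·31 = 245 and qs = 2·31 - 37 = 25.
Producer surplus without the control is ½ · (53 - 18.5) · 69 = 1190.25.
With the ceiling, producers sell 25 units at 31, so PS = ½ · (31 - 18.5) · 25 = 156.25.
Change in producer surplus = 156.25 - 1190.25 = -1034.

-1034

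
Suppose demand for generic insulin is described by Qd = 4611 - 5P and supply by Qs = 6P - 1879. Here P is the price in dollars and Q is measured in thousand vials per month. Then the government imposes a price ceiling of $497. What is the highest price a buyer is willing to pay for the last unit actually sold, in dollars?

In a free market, 4611 - 5P = 6P - 1879 gives the equilibrium P* = 590, Q* = 1661.
The ceiling of 497 is below the equilibrium price 590, so it binds.
At P = 497: Qd = 4611 - 5·497 = 2126 and Qs = 6·497 - 1879 = 1103.
Only 1103 units reach the market. On the demand curve, the marginal buyer's willingness to pay at Q = 1103 is (4611 - 1103)/5 = 701.6.

701.6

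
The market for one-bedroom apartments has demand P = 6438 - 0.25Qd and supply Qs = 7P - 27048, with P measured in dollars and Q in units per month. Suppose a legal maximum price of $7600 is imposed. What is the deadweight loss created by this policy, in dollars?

Rearranging demand gives Qd = 25752 - 4P. Without the control the market clears where 25752 - 4P = 7P - 27048, i.e. P* = 4800 and Q* = 6552.
The ceiling of 7600 is above the equilibrium price 4800, so it is not binding; the market clears at P* = 4800, Q* = 6552.
Since the control does not bind, no trades are prevented and deadweight loss is zero.

0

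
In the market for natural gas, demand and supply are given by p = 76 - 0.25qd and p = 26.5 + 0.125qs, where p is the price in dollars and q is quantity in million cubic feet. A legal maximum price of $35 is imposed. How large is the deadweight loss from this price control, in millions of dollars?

768

Rearranging demand gives qd = 304 - 4p; rearranging supply gives qs = 8p - 212. Without the control the market clears where 304 - 4p = 8p - 212, i.e. p* = 43 and q* = 132.
Since 35 < 43, the ceiling is binding.
At p = 35: qd = 304 - 4·35 = 164 and qs = 8·35 - 212 = 68.
Quantity traded falls to 68. At q = 68 the demand price is (304 - 68)/4 = 59 and the supply price is (212 + 68)/8 = 35.
Deadweight loss = ½ · (59 - 35) · (132 - 68) = ½ · 24 · 64 = 768.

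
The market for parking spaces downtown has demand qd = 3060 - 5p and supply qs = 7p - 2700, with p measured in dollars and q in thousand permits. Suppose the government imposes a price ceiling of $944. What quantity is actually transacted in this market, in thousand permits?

In a free market, 3060 - 5p = 7p - 2700 gives the equilibrium p* = 480, q* = 660.
Since 944 is above p* = 480, the ceiling does not bind and the free-market outcome prevails.

660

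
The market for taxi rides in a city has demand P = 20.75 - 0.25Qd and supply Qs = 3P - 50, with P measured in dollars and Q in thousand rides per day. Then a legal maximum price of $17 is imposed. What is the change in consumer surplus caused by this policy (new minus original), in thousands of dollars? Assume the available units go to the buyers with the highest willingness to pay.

Rearranging demand gives Qd = 83 - 4P. In a free market, 83 - 4P = 3P - 50 gives the equilibrium P* = 19, Q* = 7.
Since 17 < 19, the ceiling is binding.
At P = 17: Qd = 83 - 4·17 = 15 and Qs = 3·17 - 50 = 1.
Consumer surplus without the control is ½ · (20.75 - 19) · 7 = 6.125.
With the ceiling, 1 units are sold at 17 (assume they go to the highest-value buyers). The demand price at Q = 1 is 20.5, so CS = ½ · [(20.75 - 17) + (20.5 - 17)] · 1 = 3.625.
Change in consumer surplus = 3.625 - 6.125 = -2.5.

-2.5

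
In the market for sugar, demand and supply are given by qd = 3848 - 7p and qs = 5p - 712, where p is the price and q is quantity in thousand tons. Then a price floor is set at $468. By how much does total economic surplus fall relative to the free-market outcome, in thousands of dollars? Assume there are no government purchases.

65049.6

In a free market, 3848 - 7p = 5p - 712 gives the equilibrium p* = 380, q* = 1188.
Because the floor (468) lies above the market-clearing price, it is binding.
At p = 468: qd = 3848 - 7·468 = 572 and qs = 5·468 - 712 = 1628.
Quantity traded falls to 572. At q = 572 the demand price is (3848 - 572)/7 = 468 and the supply price is (712 + 572)/5 = 256.8.
Deadweight loss = ½ · (468 - 256.8) · (1188 - 572) = ½ · 211.2 · 616 = 65049.6.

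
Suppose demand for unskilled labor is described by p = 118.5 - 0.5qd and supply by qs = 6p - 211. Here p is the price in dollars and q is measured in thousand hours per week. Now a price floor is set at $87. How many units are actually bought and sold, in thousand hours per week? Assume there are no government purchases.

63

Rearranging demand gives qd = 237 - 2p. Equilibrium: 237 - 2p = 6p - 211, so 448 = 8p and p* = 56, q* = 125.
The floor of 87 is above the equilibrium price 56, so it binds.
At p = 87: qd = 237 - 2·87 = 63 and qs = 6·87 - 211 = 311.
The quantity actually transacted is the short side, demand: 63.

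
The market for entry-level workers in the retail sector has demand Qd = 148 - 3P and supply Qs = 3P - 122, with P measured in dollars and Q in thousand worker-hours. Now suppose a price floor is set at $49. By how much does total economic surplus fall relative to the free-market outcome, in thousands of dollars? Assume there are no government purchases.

48

Without the control the market clears where 148 - 3P = 3P - 122, i.e. P* = 45 and Q* = 13.
Since 49 > 45, the floor is binding.
At P = 49: Qd = 148 - 3·49 = 1 and Qs = 3·49 - 122 = 25.
Quantity traded falls to 1. At Q = 1 the demand price is (148 - 1)/3 = 49 and the supply price is (122 + 1)/3 = 41.
Deadweight loss = ½ · (49 - 41) · (13 - 1) = ½ · 8 · 12 = 48.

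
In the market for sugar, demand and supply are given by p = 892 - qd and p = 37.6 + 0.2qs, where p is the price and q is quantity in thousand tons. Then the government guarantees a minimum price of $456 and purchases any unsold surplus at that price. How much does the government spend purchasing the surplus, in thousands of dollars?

755136

Rearranging demand gives qd = 892 - p; rearranging supply gives qs = 5p - 188. Without the control the market clears where 892 - p = 5p - 188, i.e. p* = 180 and q* = 712.
Because the floor (456) lies above the market-clearing price, it is binding.
At p = 456: qd = 892 - 456 = 436 and qs = 5·456 - 188 = 2092.
Surplus = qs - qd = 1656.
Government expenditure = surplus × support price = 1656 × 456 = 755136.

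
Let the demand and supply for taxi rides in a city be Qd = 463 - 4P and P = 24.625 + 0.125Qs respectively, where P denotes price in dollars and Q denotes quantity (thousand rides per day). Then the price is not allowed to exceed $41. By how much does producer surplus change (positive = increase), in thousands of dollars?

-2618

Rearranging supply gives Qs = 8P - 197. Setting quantity demanded equal to quantity supplied, 463 - 4P = 8P - 197, gives P* = 55 and Q* = 243.
The ceiling of 41 is below the equilibrium price 55, so it binds.
At P = 41: Qd = 463 - 4·41 = 299 and Qs = 8·41 - 197 = 131.
Producer surplus without the control is ½ · (55 - 24.625) · 243 = 3690.5625.
With the ceiling, producers sell 131 units at 41, so PS = ½ · (41 - 24.625) · 131 = 1072.5625.
Change in producer surplus = 1072.5625 - 3690.5625 = -2618.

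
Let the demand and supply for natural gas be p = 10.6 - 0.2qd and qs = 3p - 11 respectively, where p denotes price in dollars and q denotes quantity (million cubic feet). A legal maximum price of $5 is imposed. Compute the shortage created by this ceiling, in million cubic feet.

24

Rearranging demand gives qd = 53 - 5p. Without the control the market clears where 53 - 5p = 3p - 11, i.e. p* = 8 and q* = 13.
The ceiling of 5 is below the equilibrium price 8, so it binds.
At p = 5: qd = 53 - 5·5 = 28 and qs = 3·5 - 11 = 4.
Shortage = qd - qs = 28 - 4 = 24.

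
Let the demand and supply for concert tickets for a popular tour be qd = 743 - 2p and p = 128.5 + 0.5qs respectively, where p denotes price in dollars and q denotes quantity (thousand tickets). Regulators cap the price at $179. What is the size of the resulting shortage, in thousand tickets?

Rearranging supply gives qs = 2p - 257. Equilibrium: 743 - 2p = 2p - 257, so 1000 = 4p and p* = 250, q* = 243.
Because the ceiling (179) lies below the market-clearing price, it is binding.
At p = 179: qd = 743 - 2·179 = 385 and qs = 2·179 - 257 = 101.
Shortage = qd - qs = 385 - 101 = 284.

284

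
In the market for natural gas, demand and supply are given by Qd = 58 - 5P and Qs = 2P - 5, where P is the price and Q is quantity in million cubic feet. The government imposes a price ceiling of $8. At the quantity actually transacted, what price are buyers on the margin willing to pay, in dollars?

9.4

In a free market, 58 - 5P = 2P - 5 gives the equilibrium P* = 9, Q* = 13.
Because the ceiling (8) lies below the market-clearing price, it is binding.
At P = 8: Qd = 58 - 5·8 = 18 and Qs = 2·8 - 5 = 11.
Only 11 units reach the market. On the demand curve, the marginal buyer's willingness to pay at Q = 11 is (58 - 11)/5 = 9.4.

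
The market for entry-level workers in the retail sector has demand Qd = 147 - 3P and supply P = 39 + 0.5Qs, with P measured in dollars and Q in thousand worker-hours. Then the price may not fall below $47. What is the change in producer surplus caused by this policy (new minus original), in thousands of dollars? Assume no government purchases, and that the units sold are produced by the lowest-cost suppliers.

3

Rearranging supply gives Qs = 2P - 78. In a free market, 147 - 3P = 2P - 78 gives the equilibrium P* = 45, Q* = 12.
Because the floor (47) lies above the market-clearing price, it is binding.
At P = 47: Qd = 147 - 3·47 = 6 and Qs = 2·47 - 78 = 16.
Producer surplus without the control is ½ · (45 - 39) · 12 = 36.
With the floor, 6 units are sold at 47. The supply price at Q = 6 is 42, so PS = ½ · [(47 - 39) + (47 - 42)] · 6 = 39.
Change in producer surplus = 39 - 36 = 3.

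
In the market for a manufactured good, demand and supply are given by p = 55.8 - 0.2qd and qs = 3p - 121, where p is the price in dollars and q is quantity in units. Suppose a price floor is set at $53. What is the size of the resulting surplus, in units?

24

Rearranging demand gives qd = 279 - 5p. Without the control the market clears where 279 - 5p = 3p - 121, i.e. p* = 50 and q* = 29.
Because the floor (53) lies above the market-clearing price, it is binding.
At p = 53: qd = 279 - 5·53 = 14 and qs = 3·53 - 121 = 38.
Surplus = qs - qd = 38 - 14 = 24.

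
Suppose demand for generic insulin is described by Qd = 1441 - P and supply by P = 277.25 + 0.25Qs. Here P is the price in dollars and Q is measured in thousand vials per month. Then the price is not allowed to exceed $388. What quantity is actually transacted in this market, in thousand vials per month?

Rearranging supply gives Qs = 4P - 1109. Equilibrium: 1441 - P = 4P - 1109, so 2550 = 5P and P* = 510, Q* = 931.
Since 388 < 510, the ceiling is binding.
At P = 388: Qd = 1441 - 388 = 1053 and Qs = 4·388 - 1109 = 443.
The quantity actually transacted is the short side, supply: 443.

443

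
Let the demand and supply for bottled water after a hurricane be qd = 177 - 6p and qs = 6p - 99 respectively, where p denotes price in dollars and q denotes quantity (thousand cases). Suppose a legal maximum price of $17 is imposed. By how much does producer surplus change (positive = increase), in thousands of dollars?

Setting quantity demanded equal to quantity supplied, 177 - 6p = 6p - 99, gives p* = 23 and q* = 39.
The ceiling of 17 is below the equilibrium price 23, so it binds.
At p = 17: qd = 177 - 6·17 = 75 and qs = 6·17 - 99 = 3.
Producer surplus without the control is ½ · (23 - 16.5) · 39 = 126.75.
With the ceiling, producers sell 3 units at 17, so PS = ½ · (17 - 16.5) · 3 = 0.75.
Change in producer surplus = 0.75 - 126.75 = -126.

-126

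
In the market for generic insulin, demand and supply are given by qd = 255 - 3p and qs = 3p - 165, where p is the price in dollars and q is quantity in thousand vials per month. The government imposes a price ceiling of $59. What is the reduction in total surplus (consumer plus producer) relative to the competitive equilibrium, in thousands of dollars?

Equilibrium: 255 - 3p = 3p - 165, so 420 = 6p and p* = 70, q* = 45.
Because the ceiling (59) lies below the market-clearing price, it is binding.
At p = 59: qd = 255 - 3·59 = 78 and qs = 3·59 - 165 = 12.
Quantity traded falls to 12. At q = 12 the demand price is (255 - 12)/3 = 81 and the supply price is (165 + 12)/3 = 59.
Deadweight loss = ½ · (81 - 59) · (45 - 12) = ½ · 22 · 33 = 363.

363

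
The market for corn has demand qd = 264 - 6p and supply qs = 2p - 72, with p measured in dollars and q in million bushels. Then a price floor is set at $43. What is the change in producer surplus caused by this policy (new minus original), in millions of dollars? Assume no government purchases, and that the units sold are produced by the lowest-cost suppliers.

-3

Without the control the market clears where 264 - 6p = 2p - 72, i.e. p* = 42 and q* = 12.
Since 43 > 42, the floor is binding.
At p = 43: qd = 264 - 6·43 = 6 and qs = 2·43 - 72 = 14.
Producer surplus without the control is ½ · (42 - 36) · 12 = 36.
With the floor, 6 units are sold at 43. The supply price at q = 6 is 39, so PS = ½ · [(43 - 36) + (43 - 39)] · 6 = 33.
Change in producer surplus = 33 - 36 = -3.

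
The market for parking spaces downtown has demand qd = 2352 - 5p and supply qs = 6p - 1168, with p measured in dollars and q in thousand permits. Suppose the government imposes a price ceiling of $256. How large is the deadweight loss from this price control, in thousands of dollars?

27033.6

In a free market, 2352 - 5p = 6p - 1168 gives the equilibrium p* = 320, q* = 752.
The ceiling of 256 is below the equilibrium price 320, so it binds.
At p = 256: qd = 2352 - 5·256 = 1072 and qs = 6·256 - 1168 = 368.
Quantity traded falls to 368. At q = 368 the demand price is (2352 - 368)/5 = 396.8 and the supply price is (1168 + 368)/6 = 256.
Deadweight loss = ½ · (396.8 - 256) · (752 - 368) = ½ · 140.8 · 384 = 27033.6.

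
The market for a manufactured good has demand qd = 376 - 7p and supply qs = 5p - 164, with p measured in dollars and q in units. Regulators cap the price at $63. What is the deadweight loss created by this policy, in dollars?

0

In a free market, 376 - 7p = 5p - 164 gives the equilibrium p* = 45, q* = 61.
Since 63 is above p* = 45, the ceiling does not bind and the free-market outcome prevails.
Since the control does not bind, no trades are prevented and deadweight loss is zero.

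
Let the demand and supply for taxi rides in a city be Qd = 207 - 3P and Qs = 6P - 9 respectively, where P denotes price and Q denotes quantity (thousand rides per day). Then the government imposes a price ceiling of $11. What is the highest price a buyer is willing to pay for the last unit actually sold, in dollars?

50

Without the control the market clears where 207 - 3P = 6P - 9, i.e. P* = 24 and Q* = 135.
The ceiling of 11 is below the equilibrium price 24, so it binds.
At P = 11: Qd = 207 - 3·11 = 174 and Qs = 6·11 - 9 = 57.
Only 57 units reach the market. On the demand curve, the marginal buyer's willingness to pay at Q = 57 is (207 - 57)/3 = 50.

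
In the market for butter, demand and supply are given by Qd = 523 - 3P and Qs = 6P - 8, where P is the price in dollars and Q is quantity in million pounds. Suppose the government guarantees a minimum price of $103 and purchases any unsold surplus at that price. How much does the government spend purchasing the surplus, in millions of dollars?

40788

Without the control the market clears where 523 - 3P = 6P - 8, i.e. P* = 59 and Q* = 346.
The floor of 103 is above the equilibrium price 59, so it binds.
At P = 103: Qd = 523 - 3·103 = 214 and Qs = 6·103 - 8 = 610.
Surplus = Qs - Qd = 396.
Government expenditure = surplus × support price = 396 × 103 = 40788.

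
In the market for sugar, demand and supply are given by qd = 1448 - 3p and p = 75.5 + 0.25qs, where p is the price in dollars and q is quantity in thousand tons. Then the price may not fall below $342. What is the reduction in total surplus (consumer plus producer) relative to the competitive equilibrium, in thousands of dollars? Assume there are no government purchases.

22218

Rearranging supply gives qs = 4p - 302. Without the control the market clears where 1448 - 3p = 4p - 302, i.e. p* = 250 and q* = 698.
Because the floor (342) lies above the market-clearing price, it is binding.
At p = 342: qd = 1448 - 3·342 = 422 and qs = 4·342 - 302 = 1066.
Quantity traded falls to 422. At q = 422 the demand price is (1448 - 422)/3 = 342 and the supply price is (302 + 422)/4 = 181.
Deadweight loss = ½ · (342 - 181) · (698 - 422) = ½ · 161 · 276 = 22218.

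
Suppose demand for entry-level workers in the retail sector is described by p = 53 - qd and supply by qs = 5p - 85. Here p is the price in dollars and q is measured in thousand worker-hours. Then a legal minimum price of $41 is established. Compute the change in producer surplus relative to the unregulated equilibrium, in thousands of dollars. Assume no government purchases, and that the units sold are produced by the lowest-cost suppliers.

183.6

Rearranging demand gives qd = 53 - p. Without the control the market clears where 53 - p = 5p - 85, i.e. p* = 23 and q* = 30.
The floor of 41 is above the equilibrium price 23, so it binds.
At p = 41: qd = 53 - 41 = 12 and qs = 5·41 - 85 = 120.
Producer surplus without the control is ½ · (23 - 17) · 30 = 90.
With the floor, 12 units are sold at 41. The supply price at q = 12 is 19.4, so PS = ½ · [(41 - 17) + (41 - 19.4)] · 12 = 273.6.
Change in producer surplus = 273.6 - 90 = 183.6.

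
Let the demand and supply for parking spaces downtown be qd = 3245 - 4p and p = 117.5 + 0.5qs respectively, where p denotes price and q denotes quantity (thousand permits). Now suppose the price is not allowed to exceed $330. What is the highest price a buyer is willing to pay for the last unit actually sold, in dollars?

705

Rearranging supply gives qs = 2p - 235. Without the control the market clears where 3245 - 4p = 2p - 235, i.e. p* = 580 and q* = 925.
Because the ceiling (330) lies below the market-clearing price, it is binding.
At p = 330: qd = 3245 - 4·330 = 1925 and qs = 2·330 - 235 = 425.
Only 425 units reach the market. On the demand curve, the marginal buyer's willingness to pay at q = 425 is (3245 - 425)/4 = 705.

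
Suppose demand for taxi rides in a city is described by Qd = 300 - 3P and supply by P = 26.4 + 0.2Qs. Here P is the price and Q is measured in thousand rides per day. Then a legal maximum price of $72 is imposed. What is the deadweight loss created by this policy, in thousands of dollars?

0

Rearranging supply gives Qs = 5P - 132. Without the control the market clears where 300 - 3P = 5P - 132, i.e. P* = 54 and Q* = 138.
Since 72 is above P* = 54, the ceiling does not bind and the free-market outcome prevails.
Since the control does not bind, no trades are prevented and deadweight loss is zero.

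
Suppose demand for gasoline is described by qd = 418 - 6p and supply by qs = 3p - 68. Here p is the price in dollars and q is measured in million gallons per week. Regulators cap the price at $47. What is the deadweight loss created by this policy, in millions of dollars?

Equilibrium: 418 - 6p = 3p - 68, so 486 = 9p and p* = 54, q* = 94.
The ceiling of 47 is below the equilibrium price 54, so it binds.
At p = 47: qd = 418 - 6·47 = 136 and qs = 3·47 - 68 = 73.
Quantity traded falls to 73. At q = 73 the demand price is (418 - 73)/6 = 57.5 and the supply price is (68 + 73)/3 = 47.
Deadweight loss = ½ · (57.5 - 47) · (94 - 73) = ½ · 10.5 · 21 = 110.25.

110.25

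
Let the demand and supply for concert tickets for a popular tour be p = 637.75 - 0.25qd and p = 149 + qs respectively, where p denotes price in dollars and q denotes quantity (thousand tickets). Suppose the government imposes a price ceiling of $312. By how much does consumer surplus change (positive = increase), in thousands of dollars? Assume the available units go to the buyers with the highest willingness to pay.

30666

Rearranging demand gives qd = 2551 - 4p; rearranging supply gives qs = p - 149. Without the control the market clears where 2551 - 4p = p - 149, i.e. p* = 540 and q* = 391.
The ceiling of 312 is below the equilibrium price 540, so it binds.
At p = 312: qd = 2551 - 4·312 = 1303 and qs = 312 - 149 = 163.
Consumer surplus without the control is ½ · (637.75 - 540) · 391 = 19110.125.
With the ceiling, 163 units are sold at 312 (assume they go to the highest-value buyers). The demand price at q = 163 is 597, so CS = ½ · [(637.75 - 312) + (597 - 312)] · 163 = 49776.125.
Change in consumer surplus = 49776.125 - 19110.125 = 30666.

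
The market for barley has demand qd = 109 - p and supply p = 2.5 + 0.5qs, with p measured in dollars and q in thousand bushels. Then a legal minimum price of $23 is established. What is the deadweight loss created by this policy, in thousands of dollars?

0

Rearranging supply gives qs = 2p - 5. Without the control the market clears where 109 - p = 2p - 5, i.e. p* = 38 and q* = 71.
Since 23 is below p* = 38, the floor does not bind and the free-market outcome prevails.
Since the control does not bind, no trades are prevented and deadweight loss is zero.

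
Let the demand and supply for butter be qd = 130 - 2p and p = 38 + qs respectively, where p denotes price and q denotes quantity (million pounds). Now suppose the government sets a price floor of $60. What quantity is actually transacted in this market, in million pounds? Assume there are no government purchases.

Rearranging supply gives qs = p - 38. Setting quantity demanded equal to quantity supplied, 130 - 2p = p - 38, gives p* = 56 and q* = 18.
The floor of 60 is above the equilibrium price 56, so it binds.
At p = 60: qd = 130 - 2·60 = 10 and qs = 60 - 38 = 22.
The quantity actually transacted is the short side, demand: 10.

10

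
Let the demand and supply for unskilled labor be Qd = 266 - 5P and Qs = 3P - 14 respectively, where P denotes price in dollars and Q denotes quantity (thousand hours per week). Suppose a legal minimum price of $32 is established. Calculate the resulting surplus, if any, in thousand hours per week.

Equilibrium: 266 - 5P = 3P - 14, so 280 = 8P and P* = 35, Q* = 91.
The floor of 32 is below the equilibrium price 35, so it is not binding; the market clears at P* = 35, Q* = 91.
Since the control does not bind, there is no surplus.

0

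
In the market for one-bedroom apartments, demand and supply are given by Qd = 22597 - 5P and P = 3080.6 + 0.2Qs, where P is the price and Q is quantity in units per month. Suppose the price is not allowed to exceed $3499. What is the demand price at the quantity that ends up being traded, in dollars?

Rearranging supply gives Qs = 5P - 15403. Setting quantity demanded equal to quantity supplied, 22597 - 5P = 5P - 15403, gives P* = 3800 and Q* = 3597.
The ceiling of 3499 is below the equilibrium price 3800, so it binds.
At P = 3499: Qd = 22597 - 5·3499 = 5102 and Qs = 5·3499 - 15403 = 2092.
Only 2092 units reach the market. On the demand curve, the marginal buyer's willingness to pay at Q = 2092 is (22597 - 2092)/5 = 4101.

4101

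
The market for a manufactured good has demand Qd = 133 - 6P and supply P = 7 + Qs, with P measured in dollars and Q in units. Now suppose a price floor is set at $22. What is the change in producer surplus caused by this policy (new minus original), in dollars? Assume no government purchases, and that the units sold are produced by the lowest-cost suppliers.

Rearranging supply gives Qs = P - 7. Without the control the market clears where 133 - 6P = P - 7, i.e. P* = 20 and Q* = 13.
Because the floor (22) lies above the market-clearing price, it is binding.
At P = 22: Qd = 133 - 6·22 = 1 and Qs = 22 - 7 = 15.
Producer surplus without the control is ½ · (20 - 7) · 13 = 84.5.
With the floor, 1 units are sold at 22. The supply price at Q = 1 is 8, so PS = ½ · [(22 - 7) + (22 - 8)] · 1 = 14.5.
Change in producer surplus = 14.5 - 84.5 = -70.

-70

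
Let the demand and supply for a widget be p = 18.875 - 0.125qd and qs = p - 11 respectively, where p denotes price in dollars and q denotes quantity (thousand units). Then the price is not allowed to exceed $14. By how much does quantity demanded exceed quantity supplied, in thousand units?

Rearranging demand gives qd = 151 - 8p. In a free market, 151 - 8p = p - 11 gives the equilibrium p* = 18, q* = 7.
Since 14 < 18, the ceiling is binding.
At p = 14: qd = 151 - 8·14 = 39 and qs = 14 - 11 = 3.
Shortage = qd - qs = 39 - 3 = 36.

36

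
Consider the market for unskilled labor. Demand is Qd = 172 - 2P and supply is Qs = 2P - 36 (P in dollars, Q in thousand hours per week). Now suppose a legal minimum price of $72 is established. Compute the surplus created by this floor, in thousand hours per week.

80

In a free market, 172 - 2P = 2P - 36 gives the equilibrium P* = 52, Q* = 68.
The floor of 72 is above the equilibrium price 52, so it binds.
At P = 72: Qd = 172 - 2·72 = 28 and Qs = 2·72 - 36 = 108.
Surplus = Qs - Qd = 108 - 28 = 80.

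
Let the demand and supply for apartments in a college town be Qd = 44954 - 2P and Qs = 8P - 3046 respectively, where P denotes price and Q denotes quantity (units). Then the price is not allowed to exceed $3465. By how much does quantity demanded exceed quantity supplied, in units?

13350

Setting quantity demanded equal to quantity supplied, 44954 - 2P = 8P - 3046, gives P* = 4800 and Q* = 35354.
The ceiling of 3465 is below the equilibrium price 4800, so it binds.
At P = 3465: Qd = 44954 - 2·3465 = 38024 and Qs = 8·3465 - 3046 = 24674.
Shortage = Qd - Qs = 38024 - 24674 = 13350.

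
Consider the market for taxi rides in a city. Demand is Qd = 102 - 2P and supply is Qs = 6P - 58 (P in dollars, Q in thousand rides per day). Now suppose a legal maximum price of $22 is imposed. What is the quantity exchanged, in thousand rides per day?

62

Setting quantity demanded equal to quantity supplied, 102 - 2P = 6P - 58, gives P* = 20 and Q* = 62.
Since 22 is above P* = 20, the ceiling does not bind and the free-market outcome prevails.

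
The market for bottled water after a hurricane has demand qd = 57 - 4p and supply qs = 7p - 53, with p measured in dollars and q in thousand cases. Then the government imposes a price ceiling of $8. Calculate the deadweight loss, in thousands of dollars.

38.5

In a free market, 57 - 4p = 7p - 53 gives the equilibrium p* = 10, q* = 17.
Because the ceiling (8) lies below the market-clearing price, it is binding.
At p = 8: qd = 57 - 4·8 = 25 and qs = 7·8 - 53 = 3.
Quantity traded falls to 3. At q = 3 the demand price is (57 - 3)/4 = 13.5 and the supply price is (53 + 3)/7 = 8.
Deadweight loss = ½ · (13.5 - 8) · (17 - 3) = ½ · 5.5 · 14 = 38.5.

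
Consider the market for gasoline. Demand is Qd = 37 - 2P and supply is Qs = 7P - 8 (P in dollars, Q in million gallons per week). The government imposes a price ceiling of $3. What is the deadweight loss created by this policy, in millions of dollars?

Equilibrium: 37 - 2P = 7P - 8, so 45 = 9P and P* = 5, Q* = 27.
Because the ceiling (3) lies below the market-clearing price, it is binding.
At P = 3: Qd = 37 - 2·3 = 31 and Qs = 7·3 - 8 = 13.
Quantity traded falls to 13. At Q = 13 the demand price is (37 - 13)/2 = 12 and the supply price is (8 + 13)/7 = 3.
Deadweight loss = ½ · (12 - 3) · (27 - 13) = ½ · 9 · 14 = 63.

63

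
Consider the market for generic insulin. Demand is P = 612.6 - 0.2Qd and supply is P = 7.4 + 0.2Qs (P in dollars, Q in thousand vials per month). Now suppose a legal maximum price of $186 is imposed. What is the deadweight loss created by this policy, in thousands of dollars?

Rearranging demand gives Qd = 3063 - 5P; rearranging supply gives Qs = 5P - 37. Without the control the market clears where 3063 - 5P = 5P - 37, i.e. P* = 310 and Q* = 1513.
Since 186 < 310, the ceiling is binding.
At P = 186: Qd = 3063 - 5·186 = 2133 and Qs = 5·186 - 37 = 893.
Quantity traded falls to 893. At Q = 893 the demand price is (3063 - 893)/5 = 434 and the supply price is (37 + 893)/5 = 186.
Deadweight loss = ½ · (434 - 186) · (1513 - 893) = ½ · 248 · 620 = 76880.

76880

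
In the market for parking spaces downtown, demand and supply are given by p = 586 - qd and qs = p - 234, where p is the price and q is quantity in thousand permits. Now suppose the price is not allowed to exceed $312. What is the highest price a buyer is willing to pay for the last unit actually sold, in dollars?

Rearranging demand gives qd = 586 - p. Without the control the market clears where 586 - p = p - 234, i.e. p* = 410 and q* = 176.
The ceiling of 312 is below the equilibrium price 410, so it binds.
At p = 312: qd = 586 - 312 = 274 and qs = 312 - 234 = 78.
Only 78 units reach the market. On the demand curve, the marginal buyer's willingness to pay at q = 78 is (586 - 78) = 508.

508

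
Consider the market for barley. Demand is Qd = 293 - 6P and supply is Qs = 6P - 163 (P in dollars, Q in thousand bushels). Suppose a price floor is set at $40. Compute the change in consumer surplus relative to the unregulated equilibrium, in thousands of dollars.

-118

Without the control the market clears where 293 - 6P = 6P - 163, i.e. P* = 38 and Q* = 65.
Because the floor (40) lies above the market-clearing price, it is binding.
At P = 40: Qd = 293 - 6·40 = 53 and Qs = 6·40 - 163 = 77.
Consumer surplus without the control is ½ · (293/6 - 38) · 65 = 4225/12.
With the floor, consumers buy 53 units at 40, so CS = ½ · (293/6 - 40) · 53 = 2809/12.
Change in consumer surplus = 2809/12 - 4225/12 = -118.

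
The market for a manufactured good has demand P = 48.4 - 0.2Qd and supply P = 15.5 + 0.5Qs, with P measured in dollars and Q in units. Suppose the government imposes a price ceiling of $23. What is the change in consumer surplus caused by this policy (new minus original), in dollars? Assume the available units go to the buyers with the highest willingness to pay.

137.6

Rearranging demand gives Qd = 242 - 5P; rearranging supply gives Qs = 2P - 31. Without the control the market clears where 242 - 5P = 2P - 31, i.e. P* = 39 and Q* = 47.
Since 23 < 39, the ceiling is binding.
At P = 23: Qd = 242 - 5·23 = 127 and Qs = 2·23 - 31 = 15.
Consumer surplus without the control is ½ · (48.4 - 39) · 47 = 220.9.
With the ceiling, 15 units are sold at 23 (assume they go to the highest-value buyers). The demand price at Q = 15 is 45.4, so CS = ½ · [(48.4 - 23) + (45.4 - 23)] · 15 = 358.5.
Change in consumer surplus = 358.5 - 220.9 = 137.6.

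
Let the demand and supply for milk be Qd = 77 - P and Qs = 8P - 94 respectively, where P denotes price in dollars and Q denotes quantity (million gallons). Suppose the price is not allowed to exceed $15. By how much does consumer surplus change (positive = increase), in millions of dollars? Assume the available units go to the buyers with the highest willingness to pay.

-408

Equilibrium: 77 - P = 8P - 94, so 171 = 9P and P* = 19, Q* = 58.
Since 15 < 19, the ceiling is binding.
At P = 15: Qd = 77 - 15 = 62 and Qs = 8·15 - 94 = 26.
Consumer surplus without the control is ½ · (77 - 19) · 58 = 1682.
With the ceiling, 26 units are sold at 15 (assume they go to the highest-value buyers). The demand price at Q = 26 is 51, so CS = ½ · [(77 - 15) + (51 - 15)] · 26 = 1274.
Change in consumer surplus = 1274 - 1682 = -408.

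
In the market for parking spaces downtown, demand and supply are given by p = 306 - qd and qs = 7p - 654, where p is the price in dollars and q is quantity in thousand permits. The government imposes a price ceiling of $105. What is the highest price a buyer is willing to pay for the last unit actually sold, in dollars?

225

Rearranging demand gives qd = 306 - p. Equilibrium: 306 - p = 7p - 654, so 960 = 8p and p* = 120, q* = 186.
The ceiling of 105 is below the equilibrium price 120, so it binds.
At p = 105: qd = 306 - 105 = 201 and qs = 7·105 - 654 = 81.
Only 81 units reach the market. On the demand curve, the marginal buyer's willingness to pay at q = 81 is (306 - 81) = 225.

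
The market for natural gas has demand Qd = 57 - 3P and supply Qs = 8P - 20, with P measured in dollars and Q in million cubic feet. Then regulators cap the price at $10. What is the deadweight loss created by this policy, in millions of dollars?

Setting quantity demanded equal to quantity supplied, 57 - 3P = 8P - 20, gives P* = 7 and Q* = 36.
Since 10 is above P* = 7, the ceiling does not bind and the free-market outcome prevails.
Since the control does not bind, no trades are prevented and deadweight loss is zero.

0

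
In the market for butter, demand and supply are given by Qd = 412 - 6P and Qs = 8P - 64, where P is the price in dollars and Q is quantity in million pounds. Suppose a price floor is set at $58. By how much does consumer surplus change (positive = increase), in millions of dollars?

In a free market, 412 - 6P = 8P - 64 gives the equilibrium P* = 34, Q* = 208.
Since 58 > 34, the floor is binding.
At P = 58: Qd = 412 - 6·58 = 64 and Qs = 8·58 - 64 = 400.
Consumer surplus without the control is ½ · (206/3 - 34) · 208 = 10816/3.
With the floor, consumers buy 64 units at 58, so CS = ½ · (206/3 - 58) · 64 = 1024/3.
Change in consumer surplus = 1024/3 - 10816/3 = -3264.

-3264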